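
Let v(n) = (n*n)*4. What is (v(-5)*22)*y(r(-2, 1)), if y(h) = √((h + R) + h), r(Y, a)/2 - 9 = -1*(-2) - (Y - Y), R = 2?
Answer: 2200*√46 ≈ 14921.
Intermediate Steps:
r(Y, a) = 22 (r(Y, a) = 18 + 2*(-1*(-2) - (Y - Y)) = 18 + 2*(2 - 1*0) = 18 + 2*(2 + 0) = 18 + 2*2 = 18 + 4 = 22)
v(n) = 4*n² (v(n) = n²*4 = 4*n²)
y(h) = √(2 + 2*h) (y(h) = √((h + 2) + h) = √((2 + h) + h) = √(2 + 2*h))
(v(-5)*22)*y(r(-2, 1)) = ((4*(-5)²)*22)*√(2 + 2*22) = ((4*25)*22)*√(2 + 44) = (100*22)*√46 = 2200*√46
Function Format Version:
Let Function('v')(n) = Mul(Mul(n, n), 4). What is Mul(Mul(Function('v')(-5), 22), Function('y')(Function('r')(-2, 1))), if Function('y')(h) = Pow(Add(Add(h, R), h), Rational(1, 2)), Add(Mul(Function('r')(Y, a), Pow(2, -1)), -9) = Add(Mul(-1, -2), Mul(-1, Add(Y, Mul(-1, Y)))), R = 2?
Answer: Mul(2200, Pow(46, Rational(1, 2))) ≈ 14921.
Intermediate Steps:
Function('r')(Y, a) = 22 (Function('r')(Y, a) = Add(18, Mul(2, Add(Mul(-1, -2), Mul(-1, Add(Y, Mul(-1, Y)))))) = Add(18, Mul(2, Add(2, Mul(-1, 0)))) = Add(18, Mul(2, Add(2, 0))) = Add(18, Mul(2, 2)) = Add(18, 4) = 22)
Function('v')(n) = Mul(4, Pow(n, 2)) (Function('v')(n) = Mul(Pow(n, 2), 4) = Mul(4, Pow(n, 2)))
Function('y')(h) = Pow(Add(2, Mul(2, h)), Rational(1, 2)) (Function('y')(h) = Pow(Add(Add(h, 2), h), Rational(1, 2)) = Pow(Add(Add(2, h), h), Rational(1, 2)) = Pow(Add(2, Mul(2, h)), Rational(1, 2)))
Mul(Mul(Function('v')(-5), 22), Function('y')(Function('r')(-2, 1))) = Mul(Mul(Mul(4, Pow(-5, 2)), 22), Pow(Add(2, Mul(2, 22)), Rational(1, 2))) = Mul(Mul(Mul(4, 25), 22), Pow(Add(2, 44), Rational(1, 2))) = Mul(Mul(100, 22), Pow(46, Rational(1, 2))) = Mul(2200, Pow(46, Rational(1, 2)))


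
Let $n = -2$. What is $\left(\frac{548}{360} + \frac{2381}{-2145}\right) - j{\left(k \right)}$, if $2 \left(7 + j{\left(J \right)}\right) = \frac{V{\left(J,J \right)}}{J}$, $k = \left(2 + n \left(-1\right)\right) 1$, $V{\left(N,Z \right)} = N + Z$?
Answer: $\frac{16505}{2574} \approx 6.4122$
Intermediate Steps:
$k = 4$ ($k = \left(2 - -2\right) 1 = \left(2 + 2\right) 1 = 4 \cdot 1 = 4$)
$j{\left(J \right)} = -6$ ($j{\left(J \right)} = -7 + \frac{\left(J + J\right) \frac{1}{J}}{2} = -7 + \frac{2 J \frac{1}{J}}{2} = -7 + \frac{1}{2} \cdot 2 = -7 + 1 = -6$)
$\left(\frac{548}{360} + \frac{2381}{-2145}\right) - j{\left(k \right)} = \left(\frac{548}{360} + \frac{2381}{-2145}\right) - -6 = \left(548 \cdot \frac{1}{360} + 2381 \left(- \frac{1}{2145}\right)\right) + 6 = \left(\frac{137}{90} - \frac{2381}{2145}\right) + 6 = \frac{1061}{2574} + 6 = \frac{16505}{2574}$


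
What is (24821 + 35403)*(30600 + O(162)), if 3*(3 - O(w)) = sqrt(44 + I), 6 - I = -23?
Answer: 1843035072 - 60224*sqrt(73)/3 ≈ 1.8429e+9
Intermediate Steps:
I = 29 (I = 6 - 1*(-23) = 6 + 23 = 29)
O(w) = 3 - sqrt(73)/3 (O(w) = 3 - sqrt(44 + 29)/3 = 3 - sqrt(73)/3)
(24821 + 35403)*(30600 + O(162)) = (24821 + 35403)*(30600 + (3 - sqrt(73)/3)) = 60224*(30603 - sqrt(73)/3) = 1843035072 - 60224*sqrt(73)/3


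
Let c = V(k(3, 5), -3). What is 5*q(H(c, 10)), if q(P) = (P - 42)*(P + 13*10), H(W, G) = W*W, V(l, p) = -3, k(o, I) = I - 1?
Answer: -22935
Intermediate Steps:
k(o, I) = -1 + I
c = -3
H(W, G) = W²
q(P) = (-42 + P)*(130 + P) (q(P) = (-42 + P)*(P + 130) = (-42 + P)*(130 + P))
5*q(H(c, 10)) = 5*(-5460 + ((-3)²)² + 88*(-3)²) = 5*(-5460 + 9² + 88*9) = 5*(-5460 + 81 + 792) = 5*(-4587) = -22935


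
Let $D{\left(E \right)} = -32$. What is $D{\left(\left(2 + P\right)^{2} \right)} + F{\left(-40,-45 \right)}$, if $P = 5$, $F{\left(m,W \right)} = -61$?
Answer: $-93$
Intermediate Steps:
$D{\left(\left(2 + P\right)^{2} \right)} + F{\left(-40,-45 \right)} = -32 - 61 = -93$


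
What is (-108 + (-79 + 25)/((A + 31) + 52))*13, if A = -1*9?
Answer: -52299/37 ≈ -1413.5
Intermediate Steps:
A = -9
(-108 + (-79 + 25)/((A + 31) + 52))*13 = (-108 + (-79 + 25)/((-9 + 31) + 52))*13 = (-108 - 54/(22 + 52))*13 = (-108 - 54/74)*13 = (-108 - 54*1/74)*13 = (-108 - 27/37)*13 = -4023/37*13 = -52299/37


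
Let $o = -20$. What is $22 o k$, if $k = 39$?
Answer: $-17160$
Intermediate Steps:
$22 o k = 22 \left(-20\right) 39 = \left(-440\right) 39 = -17160$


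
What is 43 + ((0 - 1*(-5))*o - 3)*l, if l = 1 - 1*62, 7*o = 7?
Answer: -79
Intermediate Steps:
o = 1 (o = (⅐)*7 = 1)
l = -61 (l = 1 - 62 = -61)
43 + ((0 - 1*(-5))*o - 3)*l = 43 + ((0 - 1*(-5))*1 - 3)*(-61) = 43 + ((0 + 5)*1 - 3)*(-61) = 43 + (5*1 - 3)*(-61) = 43 + (5 - 3)*(-61) = 43 + 2*(-61) = 43 - 122 = -79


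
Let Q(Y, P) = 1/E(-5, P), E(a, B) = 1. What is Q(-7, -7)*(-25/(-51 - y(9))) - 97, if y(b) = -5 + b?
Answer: -1062/11 ≈ -96.545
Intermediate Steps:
Q(Y, P) = 1 (Q(Y, P) = 1/1 = 1)
Q(-7, -7)*(-25/(-51 - y(9))) - 97 = 1*(-25/(-51 - (-5 + 9))) - 97 = 1*(-25/(-51 - 1*4)) - 97 = 1*(-25/(-51 - 4)) - 97 = 1*(-25/(-55)) - 97 = 1*(-25*(-1/55)) - 97 = 1*(5/11) - 97 = 5/11 - 97 = -1062/11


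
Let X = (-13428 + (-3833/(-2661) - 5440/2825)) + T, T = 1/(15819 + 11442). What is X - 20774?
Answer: -467273889408256/13661986455 ≈ -34203.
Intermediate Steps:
T = 1/27261 ≈ 3.6682e-5
X = -183459782792086/13661986455 (X = (-13428 + (-3833/(-2661) - 5440/2825)) + 1/27261 = (-13428 + (-3833*(-1/2661) - 5440*1/2825)) + 1/27261 = (-13428 + (3833/2661 - 1088/565)) + 1/27261 = (-13428 - 729523/1503465) + 1/27261 = -20189257543/1503465 + 1/27261 = -183459782792086/13661986455 ≈ -13428.)
X - 20774 = -183459782792086/13661986455 - 20774 = -467273889408256/13661986455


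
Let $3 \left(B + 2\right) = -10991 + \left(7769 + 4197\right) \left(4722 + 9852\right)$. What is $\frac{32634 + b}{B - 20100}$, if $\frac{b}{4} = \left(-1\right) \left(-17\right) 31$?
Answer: $\frac{104226}{174321187} \approx 0.0005979$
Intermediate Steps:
$b = 2108$ ($b = 4 \left(-1\right) \left(-17\right) 31 = 4 \cdot 17 \cdot 31 = 4 \cdot 527 = 2108$)
$B = \frac{174381487}{3}$ ($B = -2 + \frac{-10991 + \left(7769 + 4197\right) \left(4722 + 9852\right)}{3} = -2 + \frac{-10991 + 11966 \cdot 14574}{3} = -2 + \frac{-10991 + 174392484}{3} = -2 + \frac{1}{3} \cdot 174381493 = -2 + \frac{174381493}{3} = \frac{174381487}{3} \approx 5.8127 \cdot 10^{7}$)
$\frac{32634 + b}{B - 20100} = \frac{32634 + 2108}{\frac{174381487}{3} - 20100} = \frac{34742}{\frac{174321187}{3}} = 34742 \cdot \frac{3}{174321187} = \frac{104226}{174321187}$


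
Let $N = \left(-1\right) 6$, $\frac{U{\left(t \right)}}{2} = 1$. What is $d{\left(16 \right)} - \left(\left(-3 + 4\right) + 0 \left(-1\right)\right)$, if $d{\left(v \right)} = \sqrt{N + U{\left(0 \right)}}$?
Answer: $-1 + 2 i \approx -1.0 + 2.0 i$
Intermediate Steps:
$U{\left(t \right)} = 2$ ($U{\left(t \right)} = 2 \cdot 1 = 2$)
$N = -6$
$d{\left(v \right)} = 2 i$ ($d{\left(v \right)} = \sqrt{-6 + 2} = \sqrt{-4} = 2 i$)
$d{\left(16 \right)} - \left(\left(-3 + 4\right) + 0 \left(-1\right)\right) = 2 i - \left(\left(-3 + 4\right) + 0 \left(-1\right)\right) = 2 i - \left(1 + 0\right) = 2 i - 1 = -1 + 2 i$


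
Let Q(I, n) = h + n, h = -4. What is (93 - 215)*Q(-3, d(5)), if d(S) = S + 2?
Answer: -366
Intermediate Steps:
d(S) = 2 + S
Q(I, n) = -4 + n
(93 - 215)*Q(-3, d(5)) = (93 - 215)*(-4 + (2 + 5)) = -122*(-4 + 7) = -122*3 = -366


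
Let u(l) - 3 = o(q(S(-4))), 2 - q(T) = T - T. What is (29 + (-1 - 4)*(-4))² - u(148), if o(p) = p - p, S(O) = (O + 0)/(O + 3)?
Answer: 2398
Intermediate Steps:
S(O) = O/(3 + O)
q(T) = 2 (q(T) = 2 - (T - T) = 2 - 1*0 = 2 + 0 = 2)
o(p) = 0
u(l) = 3 (u(l) = 3 + 0 = 3)
(29 + (-1 - 4)*(-4))² - u(148) = (29 + (-1 - 4)*(-4))² - 1*3 = (29 - 5*(-4))² - 3 = (29 + 20)² - 3 = 49² - 3 = 2401 - 3 = 2398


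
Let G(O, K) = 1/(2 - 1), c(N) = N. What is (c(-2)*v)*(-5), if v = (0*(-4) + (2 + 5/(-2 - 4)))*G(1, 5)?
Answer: 35/3 ≈ 11.667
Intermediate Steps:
G(O, K) = 1 (G(O, K) = 1/1 = 1)
v = 7/6 (v = (0*(-4) + (2 + 5/(-2 - 4)))*1 = (0 + (2 + 5/(-6)))*1 = (0 + (2 + 5*(-⅙)))*1 = (0 + (2 - ⅚))*1 = (0 + 7/6)*1 = (7/6)*1 = 7/6 ≈ 1.1667)
(c(-2)*v)*(-5) = -2*7/6*(-5) = -7/3*(-5) = 35/3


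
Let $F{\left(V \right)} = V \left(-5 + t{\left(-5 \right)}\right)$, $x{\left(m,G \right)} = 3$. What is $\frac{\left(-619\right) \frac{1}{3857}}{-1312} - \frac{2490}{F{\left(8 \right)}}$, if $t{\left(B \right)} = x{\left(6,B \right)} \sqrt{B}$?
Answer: $\frac{112503799}{5060384} + \frac{747 i \sqrt{5}}{56} \approx 22.232 + 29.828 i$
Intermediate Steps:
$t{\left(B \right)} = 3 \sqrt{B}$
$F{\left(V \right)} = V \left(-5 + 3 i \sqrt{5}\right)$ ($F{\left(V \right)} = V \left(-5 + 3 \sqrt{-5}\right) = V \left(-5 + 3 i \sqrt{5}\right)$)
$\frac{\left(-619\right) \frac{1}{3857}}{-1312} - \frac{2490}{F{\left(8 \right)}} = \frac{\left(-619\right) \frac{1}{3857}}{-1312} - \frac{2490}{8 \left(-5 + 3 i \sqrt{5}\right)} = \left(-619\right) \frac{1}{3857} \left(- \frac{1}{1312}\right) - \frac{2490}{-40 + 24 i \sqrt{5}} = \left(- \frac{619}{3857}\right) \left(- \frac{1}{1312}\right) - \frac{2490}{-40 + 24 i \sqrt{5}} = \frac{619}{5060384} - \frac{2490}{-40 + 24 i \sqrt{5}}$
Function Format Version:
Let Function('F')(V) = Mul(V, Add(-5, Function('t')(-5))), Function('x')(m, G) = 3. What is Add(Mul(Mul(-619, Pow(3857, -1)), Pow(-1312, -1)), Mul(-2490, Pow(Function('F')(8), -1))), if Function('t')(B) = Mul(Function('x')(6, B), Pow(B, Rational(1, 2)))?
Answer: Add(Rational(112503799, 5060384), Mul(Rational(747, 56), I, Pow(5, Rational(1, 2)))) ≈ Add(22.232, Mul(29.828, I))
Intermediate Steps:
Function('t')(B) = Mul(3, Pow(B, Rational(1, 2)))
Function('F')(V) = Mul(V, Add(-5, Mul(3, I, Pow(5, Rational(1, 2))))) (Function('F')(V) = Mul(V, Add(-5, Mul(3, Pow(-5, Rational(1, 2))))) = Mul(V, Add(-5, Mul(3, Mul(I, Pow(5, Rational(1, 2)))))) = Mul(V, Add(-5, Mul(3, I, Pow(5, Rational(1, 2))))))
Add(Mul(Mul(-619, Pow(3857, -1)), Pow(-1312, -1)), Mul(-2490, Pow(Function('F')(8), -1))) = Add(Mul(Mul(-619, Pow(3857, -1)), Pow(-1312, -1)), Mul(-2490, Pow(Mul(8, Add(-5, Mul(3, I, Pow(5, Rational(1, 2))))), -1))) = Add(Mul(Mul(-619, Rational(1, 3857)), Rational(-1, 1312)), Mul(-2490, Pow(Add(-40, Mul(24, I, Pow(5, Rational(1, 2)))), -1))) = Add(Mul(Rational(-619, 3857), Rational(-1, 1312)), Mul(-2490, Pow(Add(-40, Mul(24, I, Pow(5, Rational(1, 2)))), -1))) = Add(Rational(619, 5060384), Mul(-2490, Pow(Add(-40, Mul(24, I, Pow(5, Rational(1, 2)))), -1)))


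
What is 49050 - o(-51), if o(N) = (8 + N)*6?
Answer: 49308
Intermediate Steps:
o(N) = 48 + 6*N
49050 - o(-51) = 49050 - (48 + 6*(-51)) = 49050 - (48 - 306) = 49050 - 1*(-258) = 49050 + 258 = 49308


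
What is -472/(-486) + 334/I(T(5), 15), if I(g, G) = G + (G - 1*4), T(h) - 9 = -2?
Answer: 43649/3159 ≈ 13.817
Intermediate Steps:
T(h) = 7 (T(h) = 9 - 2 = 7)
I(g, G) = -4 + 2*G (I(g, G) = G + (G - 4) = G + (-4 + G) = -4 + 2*G)
-472/(-486) + 334/I(T(5), 15) = -472/(-486) + 334/(-4 + 2*15) = -472*(-1/486) + 334/(-4 + 30) = 236/243 + 334/26 = 236/243 + 334*(1/26) = 236/243 + 167/13 = 43649/3159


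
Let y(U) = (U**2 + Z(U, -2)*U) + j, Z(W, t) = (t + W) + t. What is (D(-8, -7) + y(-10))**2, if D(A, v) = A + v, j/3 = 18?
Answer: 77841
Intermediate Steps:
j = 54 (j = 3*18 = 54)
Z(W, t) = W + 2*t (Z(W, t) = (W + t) + t = W + 2*t)
y(U) = 54 + U**2 + U*(-4 + U) (y(U) = (U**2 + (U + 2*(-2))*U) + 54 = (U**2 + (U - 4)*U) + 54 = (U**2 + (-4 + U)*U) + 54 = (U**2 + U*(-4 + U)) + 54 = 54 + U**2 + U*(-4 + U))
(D(-8, -7) + y(-10))**2 = ((-8 - 7) + (54 + (-10)**2 - 10*(-4 - 10)))**2 = (-15 + (54 + 100 - 10*(-14)))**2 = (-15 + (54 + 100 + 140))**2 = (-15 + 294)**2 = 279**2 = 77841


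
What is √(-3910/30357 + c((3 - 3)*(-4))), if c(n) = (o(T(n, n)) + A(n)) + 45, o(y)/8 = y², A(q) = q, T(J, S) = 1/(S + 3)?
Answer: √4685565847/10119 ≈ 6.7646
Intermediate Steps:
T(J, S) = 1/(3 + S)
o(y) = 8*y²
c(n) = 45 + n + 8/(3 + n)² (c(n) = (8*(1/(3 + n))² + n) + 45 = (8/(3 + n)² + n) + 45 = (n + 8/(3 + n)²) + 45 = 45 + n + 8/(3 + n)²)
√(-3910/30357 + c((3 - 3)*(-4))) = √(-3910/30357 + (45 + (3 - 3)*(-4) + 8/(3 + (3 - 3)*(-4))²)) = √(-3910*1/30357 + (45 + 0*(-4) + 8/(3 + 0*(-4))²)) = √(-3910/30357 + (45 + 0 + 8/(3 + 0)²)) = √(-3910/30357 + (45 + 0 + 8/3²)) = √(-3910/30357 + (45 + 0 + 8*(⅑))) = √(-3910/30357 + (45 + 0 + 8/9)) = √(-3910/30357 + 413/9) = √(1389139/30357) = √4685565847/10119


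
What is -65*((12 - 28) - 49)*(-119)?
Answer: -502775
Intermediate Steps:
-65*((12 - 28) - 49)*(-119) = -65*(-16 - 49)*(-119) = -65*(-65)*(-119) = 4225*(-119) = -502775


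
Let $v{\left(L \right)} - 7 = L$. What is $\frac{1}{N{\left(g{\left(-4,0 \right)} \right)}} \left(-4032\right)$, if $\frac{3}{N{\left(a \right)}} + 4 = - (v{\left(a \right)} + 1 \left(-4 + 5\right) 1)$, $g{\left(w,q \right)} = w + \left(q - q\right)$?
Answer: $10752$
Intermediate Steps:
$v{\left(L \right)} = 7 + L$
$g{\left(w,q \right)} = w$ ($g{\left(w,q \right)} = w + 0 = w$)
$N{\left(a \right)} = \frac{3}{-12 - a}$ ($N{\left(a \right)} = \frac{3}{-4 - \left(\left(7 + a\right) + 1 \left(-4 + 5\right) 1\right)} = \frac{3}{-4 - \left(\left(7 + a\right) + 1 \cdot 1 \cdot 1\right)} = \frac{3}{-4 - \left(\left(7 + a\right) + 1 \cdot 1\right)} = \frac{3}{-4 - \left(\left(7 + a\right) + 1\right)} = \frac{3}{-4 - \left(8 + a\right)} = \frac{3}{-12 - a}$)
$\frac{1}{N{\left(g{\left(-4,0 \right)} \right)}} \left(-4032\right) = \frac{1}{\left(-3\right) \frac{1}{12 - 4}} \left(-4032\right) = \frac{1}{\left(-3\right) \frac{1}{8}} \left(-4032\right) = \frac{1}{- \frac{3}{8}} \left(-4032\right) = \left(- \frac{8}{3}\right) \left(-4032\right) = 10752$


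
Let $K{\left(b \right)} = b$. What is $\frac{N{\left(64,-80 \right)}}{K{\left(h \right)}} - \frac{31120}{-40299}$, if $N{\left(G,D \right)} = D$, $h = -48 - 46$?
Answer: $\frac{3074600}{1894053} \approx 1.6233$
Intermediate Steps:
$h = -94$
$\frac{N{\left(64,-80 \right)}}{K{\left(h \right)}} - \frac{31120}{-40299} = - \frac{80}{-94} - \frac{31120}{-40299} = \left(-80\right) \left(- \frac{1}{94}\right) - - \frac{31120}{40299} = \frac{40}{47} + \frac{31120}{40299} = \frac{3074600}{1894053}$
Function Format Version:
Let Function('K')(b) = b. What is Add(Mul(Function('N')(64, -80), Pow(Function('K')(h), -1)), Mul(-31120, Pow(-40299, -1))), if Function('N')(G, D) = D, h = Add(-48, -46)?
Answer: Rational(3074600, 1894053) ≈ 1.6233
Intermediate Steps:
h = -94
Add(Mul(Function('N')(64, -80), Pow(Function('K')(h), -1)), Mul(-31120, Pow(-40299, -1))) = Add(Mul(-80, Pow(-94, -1)), Mul(-31120, Pow(-40299, -1))) = Add(Mul(-80, Rational(-1, 94)), Mul(-31120, Rational(-1, 40299))) = Add(Rational(40, 47), Rational(31120, 40299)) = Rational(3074600, 1894053)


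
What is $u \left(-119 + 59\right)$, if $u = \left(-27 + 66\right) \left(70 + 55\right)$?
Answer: $-292500$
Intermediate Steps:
$u = 4875$ ($u = 39 \cdot 125 = 4875$)
$u \left(-119 + 59\right) = 4875 \left(-119 + 59\right) = 4875 \left(-60\right) = -292500$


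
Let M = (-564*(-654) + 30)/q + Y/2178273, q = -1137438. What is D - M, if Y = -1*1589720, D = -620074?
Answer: -28450445089433097/45882416381 ≈ -6.2007e+5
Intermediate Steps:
Y = -1589720
M = -48365599097/45882416381 (M = (-564*(-654) + 30)/(-1137438) - 1589720/2178273 = (368856 + 30)*(-1/1137438) - 1589720*1/2178273 = 368886*(-1/1137438) - 1589720/2178273 = -61481/189573 - 1589720/2178273 = -48365599097/45882416381 ≈ -1.0541)
D - M = -620074 - 1*(-48365599097/45882416381) = -620074 + 48365599097/45882416381 = -28450445089433097/45882416381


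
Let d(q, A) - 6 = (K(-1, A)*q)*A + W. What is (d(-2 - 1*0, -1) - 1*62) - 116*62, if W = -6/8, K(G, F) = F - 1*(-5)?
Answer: -28963/4 ≈ -7240.8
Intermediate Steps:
K(G, F) = 5 + F (K(G, F) = F + 5 = 5 + F)
W = -3/4 (W = -6*1/8 = -3/4 ≈ -0.75000)
d(q, A) = 21/4 + A*q*(5 + A) (d(q, A) = 6 + (((5 + A)*q)*A - 3/4) = 6 + ((q*(5 + A))*A - 3/4) = 6 + (A*q*(5 + A) - 3/4) = 6 + (-3/4 + A*q*(5 + A)) = 21/4 + A*q*(5 + A))
(d(-2 - 1*0, -1) - 1*62) - 116*62 = ((21/4 - (-2 - 1*0)*(5 - 1)) - 1*62) - 116*62 = ((21/4 - 1*(-2 + 0)*4) - 62) - 7192 = ((21/4 - 1*(-2)*4) - 62) - 7192 = ((21/4 + 8) - 62) - 7192 = (53/4 - 62) - 7192 = -195/4 - 7192 = -28963/4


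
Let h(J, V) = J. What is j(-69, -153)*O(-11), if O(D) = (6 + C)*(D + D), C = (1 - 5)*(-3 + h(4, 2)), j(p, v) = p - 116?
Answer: 8140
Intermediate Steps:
j(p, v) = -116 + p
C = -4 (C = (1 - 5)*(-3 + 4) = -4*1 = -4)
O(D) = 4*D (O(D) = (6 - 4)*(D + D) = 2*(2*D) = 4*D)
j(-69, -153)*O(-11) = (-116 - 69)*(4*(-11)) = -185*(-44) = 8140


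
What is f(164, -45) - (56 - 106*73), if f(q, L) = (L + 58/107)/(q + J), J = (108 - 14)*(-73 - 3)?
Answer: 5737383277/746860 ≈ 7682.0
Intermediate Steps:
J = -7144 (J = 94*(-76) = -7144)
f(q, L) = (58/107 + L)/(-7144 + q) (f(q, L) = (L + 58/107)/(q - 7144) = (L + 58*(1/107))/(-7144 + q) = (L + 58/107)/(-7144 + q) = (58/107 + L)/(-7144 + q))
f(164, -45) - (56 - 106*73) = (58/107 - 45)/(-7144 + 164) - (56 - 106*73) = -4757/107/(-6980) - (56 - 7738) = -1/6980*(-4757/107) - 1*(-7682) = 4757/746860 + 7682 = 5737383277/746860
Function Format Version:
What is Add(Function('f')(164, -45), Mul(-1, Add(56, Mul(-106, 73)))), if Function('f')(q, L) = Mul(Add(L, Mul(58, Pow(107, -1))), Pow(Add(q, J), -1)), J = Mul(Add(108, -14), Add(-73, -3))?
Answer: Rational(5737383277, 746860) ≈ 7682.0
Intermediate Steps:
J = -7144 (J = Mul(94, -76) = -7144)
Function('f')(q, L) = Mul(Pow(Add(-7144, q), -1), Add(Rational(58, 107), L)) (Function('f')(q, L) = Mul(Add(L, Mul(58, Pow(107, -1))), Pow(Add(q, -7144), -1)) = Mul(Add(L, Mul(58, Rational(1, 107))), Pow(Add(-7144, q), -1)) = Mul(Add(L, Rational(58, 107)), Pow(Add(-7144, q), -1)) = Mul(Add(Rational(58, 107), L), Pow(Add(-7144, q), -1)) = Mul(Pow(Add(-7144, q), -1), Add(Rational(58, 107), L)))
Add(Function('f')(164, -45), Mul(-1, Add(56, Mul(-106, 73)))) = Add(Mul(Pow(Add(-7144, 164), -1), Add(Rational(58, 107), -45)), Mul(-1, Add(56, Mul(-106, 73)))) = Add(Mul(Pow(-6980, -1), Rational(-4757, 107)), Mul(-1, Add(56, -7738))) = Add(Mul(Rational(-1, 6980), Rational(-4757, 107)), Mul(-1, -7682)) = Add(Rational(4757, 746860), 7682) = Rational(5737383277, 746860)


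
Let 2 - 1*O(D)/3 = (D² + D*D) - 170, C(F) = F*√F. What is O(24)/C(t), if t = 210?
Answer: -√210/15 ≈ -0.96609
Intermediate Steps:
C(F) = F^(3/2)
O(D) = 516 - 6*D² (O(D) = 6 - 3*((D² + D*D) - 170) = 6 - 3*((D² + D²) - 170) = 6 - 3*(2*D² - 170) = 6 - 3*(-170 + 2*D²) = 6 + (510 - 6*D²) = 516 - 6*D²)
O(24)/C(t) = (516 - 6*24²)/(210^(3/2)) = (516 - 6*576)/((210*√210)) = (516 - 3456)*(√210/44100) = -√210/15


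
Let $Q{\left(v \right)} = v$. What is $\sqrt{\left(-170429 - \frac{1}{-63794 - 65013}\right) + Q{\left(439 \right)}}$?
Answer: $\frac{i \sqrt{2820345439768703}}{128807} \approx 412.3 i$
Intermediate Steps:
$\sqrt{\left(-170429 - \frac{1}{-63794 - 65013}\right) + Q{\left(439 \right)}} = \sqrt{\left(-170429 - \frac{1}{-63794 - 65013}\right) + 439} = \sqrt{\left(-170429 - \frac{1}{-128807}\right) + 439} = \sqrt{\left(-170429 - - \frac{1}{128807}\right) + 439} = \sqrt{\left(-170429 + \frac{1}{128807}\right) + 439} = \sqrt{- \frac{21952448202}{128807} + 439} = \sqrt{- \frac{21895901929}{128807}} = \frac{i \sqrt{2820345439768703}}{128807}$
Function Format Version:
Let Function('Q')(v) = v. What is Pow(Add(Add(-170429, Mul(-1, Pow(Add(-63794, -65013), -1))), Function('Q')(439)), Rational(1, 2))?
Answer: Mul(Rational(1, 128807), I, Pow(2820345439768703, Rational(1, 2))) ≈ Mul(412.30, I)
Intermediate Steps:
Pow(Add(Add(-170429, Mul(-1, Pow(Add(-63794, -65013), -1))), Function('Q')(439)), Rational(1, 2)) = Pow(Add(Add(-170429, Mul(-1, Pow(Add(-63794, -65013), -1))), 439), Rational(1, 2)) = Pow(Add(Add(-170429, Mul(-1, Pow(-128807, -1))), 439), Rational(1, 2)) = Pow(Add(Add(-170429, Mul(-1, Rational(-1, 128807))), 439), Rational(1, 2)) = Pow(Add(Add(-170429, Rational(1, 128807)), 439), Rational(1, 2)) = Pow(Add(Rational(-21952448202, 128807), 439), Rational(1, 2)) = Pow(Rational(-21895901929, 128807), Rational(1, 2)) = Mul(Rational(1, 128807), I, Pow(2820345439768703, Rational(1, 2)))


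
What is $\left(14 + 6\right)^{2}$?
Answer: $400$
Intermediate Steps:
$\left(14 + 6\right)^{2} = 20^{2} = 400$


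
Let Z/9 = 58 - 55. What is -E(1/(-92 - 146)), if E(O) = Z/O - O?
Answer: 1529387/238 ≈ 6426.0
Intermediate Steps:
Z = 27 (Z = 9*(58 - 55) = 9*3 = 27)
E(O) = -O + 27/O (E(O) = 27/O - O = -O + 27/O)
-E(1/(-92 - 146)) = -(-1/(-92 - 146) + 27/(1/(-92 - 146))) = -(-1/(-238) + 27/(1/(-238))) = -(-1*(-1/238) + 27/(-1/238)) = -(1/238 + 27*(-238)) = -(1/238 - 6426) = -1*(-1529387/238) = 1529387/238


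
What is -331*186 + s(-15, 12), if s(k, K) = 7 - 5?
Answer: -61564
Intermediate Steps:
s(k, K) = 2
-331*186 + s(-15, 12) = -331*186 + 2 = -61566 + 2 = -61564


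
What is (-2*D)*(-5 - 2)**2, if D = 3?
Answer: -294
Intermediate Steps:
(-2*D)*(-5 - 2)**2 = (-2*3)*(-5 - 2)**2 = -6*(-7)**2 = -6*49 = -294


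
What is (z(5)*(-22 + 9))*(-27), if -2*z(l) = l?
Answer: -1755/2 ≈ -877.50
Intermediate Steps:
z(l) = -l/2
(z(5)*(-22 + 9))*(-27) = ((-½*5)*(-22 + 9))*(-27) = -5/2*(-13)*(-27) = (65/2)*(-27) = -1755/2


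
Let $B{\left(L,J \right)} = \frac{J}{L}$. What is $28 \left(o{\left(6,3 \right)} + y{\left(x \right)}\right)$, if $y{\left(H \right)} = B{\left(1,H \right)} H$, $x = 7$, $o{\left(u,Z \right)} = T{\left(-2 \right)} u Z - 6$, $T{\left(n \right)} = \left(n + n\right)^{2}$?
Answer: $9268$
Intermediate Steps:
$T{\left(n \right)} = 4 n^{2}$ ($T{\left(n \right)} = \left(2 n\right)^{2} = 4 n^{2}$)
$o{\left(u,Z \right)} = -6 + 16 Z u$ ($o{\left(u,Z \right)} = 4 \left(-2\right)^{2} u Z - 6 = 4 \cdot 4 u Z - 6 = 16 u Z - 6 = 16 Z u - 6 = -6 + 16 Z u$)
$y{\left(H \right)} = H^{2}$ ($y{\left(H \right)} = \frac{H}{1} H = H 1 H = H H = H^{2}$)
$28 \left(o{\left(6,3 \right)} + y{\left(x \right)}\right) = 28 \left(\left(-6 + 16 \cdot 3 \cdot 6\right) + 7^{2}\right) = 28 \left(\left(-6 + 288\right) + 49\right) = 28 \left(282 + 49\right) = 28 \cdot 331 = 9268$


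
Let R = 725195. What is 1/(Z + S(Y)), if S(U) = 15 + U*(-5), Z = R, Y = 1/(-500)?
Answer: 100/72521001 ≈ 1.3789e-6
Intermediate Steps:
Y = -1/500 ≈ -0.0020000
Z = 725195
S(U) = 15 - 5*U
1/(Z + S(Y)) = 1/(725195 + (15 - 5*(-1/500))) = 1/(725195 + (15 + 1/100)) = 1/(725195 + 1501/100) = 1/(72521001/100) = 100/72521001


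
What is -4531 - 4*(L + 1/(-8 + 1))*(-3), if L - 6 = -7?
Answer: -31813/7 ≈ -4544.7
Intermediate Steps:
L = -1 (L = 6 - 7 = -1)
-4531 - 4*(L + 1/(-8 + 1))*(-3) = -4531 - 4*(-1 + 1/(-8 + 1))*(-3) = -4531 - 4*(-1 + 1/(-7))*(-3) = -4531 - 4*(-1 - 1/7)*(-3) = -4531 - 4*(-8/7*(-3)) = -4531 - 4*24/7 = -4531 - 1*96/7 = -4531 - 96/7 = -31813/7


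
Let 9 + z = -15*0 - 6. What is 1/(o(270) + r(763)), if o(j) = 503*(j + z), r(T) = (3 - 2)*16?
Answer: 1/128281 ≈ 7.7954e-6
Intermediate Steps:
r(T) = 16 (r(T) = 1*16 = 16)
z = -15 (z = -9 + (-15*0 - 6) = -9 + (0 - 6) = -9 - 6 = -15)
o(j) = -7545 + 503*j (o(j) = 503*(j - 15) = 503*(-15 + j) = -7545 + 503*j)
1/(o(270) + r(763)) = 1/((-7545 + 503*270) + 16) = 1/((-7545 + 135810) + 16) = 1/(128265 + 16) = 1/128281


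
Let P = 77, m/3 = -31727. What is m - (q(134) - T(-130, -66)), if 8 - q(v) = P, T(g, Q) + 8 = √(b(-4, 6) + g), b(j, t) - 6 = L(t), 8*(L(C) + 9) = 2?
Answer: -95120 + 3*I*√59/2 ≈ -95120.0 + 11.522*I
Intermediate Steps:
L(C) = -35/4 (L(C) = -9 + (⅛)*2 = -9 + ¼ = -35/4)
m = -95181 (m = 3*(-31727) = -95181)
b(j, t) = -11/4 (b(j, t) = 6 - 35/4 = -11/4)
T(g, Q) = -8 + √(-11/4 + g)
q(v) = -69 (q(v) = 8 - 1*77 = 8 - 77 = -69)
m - (q(134) - T(-130, -66)) = -95181 - (-69 - (-8 + √(-11 + 4*(-130))/2)) = -95181 - (-69 - (-8 + √(-11 - 520)/2)) = -95181 - (-69 - (-8 + √(-531)/2)) = -95181 - (-69 - (-8 + (3*I*√59)/2)) = -95181 - (-69 - (-8 + 3*I*√59/2)) = -95181 - (-69 + (8 - 3*I*√59/2)) = -95181 - (-61 - 3*I*√59/2) = -95181 + (61 + 3*I*√59/2) = -95120 + 3*I*√59/2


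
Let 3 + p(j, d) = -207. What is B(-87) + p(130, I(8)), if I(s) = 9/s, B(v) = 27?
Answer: -183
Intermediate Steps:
p(j, d) = -210 (p(j, d) = -3 - 207 = -210)
B(-87) + p(130, I(8)) = 27 - 210 = -183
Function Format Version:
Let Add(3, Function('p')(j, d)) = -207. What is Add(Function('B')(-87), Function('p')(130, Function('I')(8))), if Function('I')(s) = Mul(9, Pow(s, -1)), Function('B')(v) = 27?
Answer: -183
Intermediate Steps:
Function('p')(j, d) = -210 (Function('p')(j, d) = Add(-3, -207) = -210)
Add(Function('B')(-87), Function('p')(130, Function('I')(8))) = Add(27, -210) = -183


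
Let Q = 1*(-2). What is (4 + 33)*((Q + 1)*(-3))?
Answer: 111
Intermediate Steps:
Q = -2
(4 + 33)*((Q + 1)*(-3)) = (4 + 33)*((-2 + 1)*(-3)) = 37*(-1*(-3)) = 37*3 = 111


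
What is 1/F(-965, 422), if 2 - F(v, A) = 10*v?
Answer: 1/9652 ≈ 0.00010361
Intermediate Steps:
F(v, A) = 2 - 10*v
1/F(-965, 422) = 1/(2 - 10*(-965)) = 1/(2 + 9650) = 1/9652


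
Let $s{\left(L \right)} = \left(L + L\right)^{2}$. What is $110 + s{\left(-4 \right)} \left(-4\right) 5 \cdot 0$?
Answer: $110$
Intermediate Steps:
$s{\left(L \right)} = 4 L^{2}$ ($s{\left(L \right)} = \left(2 L\right)^{2} = 4 L^{2}$)
$110 + s{\left(-4 \right)} \left(-4\right) 5 \cdot 0 = 110 + 4 \left(-4\right)^{2} \left(-4\right) 5 \cdot 0 = 110 + 4 \cdot 16 \left(\left(-20\right) 0\right) = 110 + 64 \cdot 0 = 110 + 0 = 110$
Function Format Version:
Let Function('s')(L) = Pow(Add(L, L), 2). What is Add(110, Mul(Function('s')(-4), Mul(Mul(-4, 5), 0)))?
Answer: 110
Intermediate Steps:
Function('s')(L) = Mul(4, Pow(L, 2)) (Function('s')(L) = Pow(Mul(2, L), 2) = Mul(4, Pow(L, 2)))
Add(110, Mul(Function('s')(-4), Mul(Mul(-4, 5), 0))) = Add(110, Mul(Mul(4, Pow(-4, 2)), Mul(Mul(-4, 5), 0))) = Add(110, Mul(Mul(4, 16), Mul(-20, 0))) = Add(110, Mul(64, 0)) = Add(110, 0) = 110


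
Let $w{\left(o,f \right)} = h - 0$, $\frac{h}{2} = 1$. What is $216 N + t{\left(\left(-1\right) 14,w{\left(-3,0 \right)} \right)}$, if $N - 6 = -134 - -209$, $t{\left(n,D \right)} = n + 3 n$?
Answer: $17440$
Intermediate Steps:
$h = 2$ ($h = 2 \cdot 1 = 2$)
$w{\left(o,f \right)} = 2$ ($w{\left(o,f \right)} = 2 - 0 = 2 + 0 = 2$)
$t{\left(n,D \right)} = 4 n$
$N = 81$ ($N = 6 - -75 = 6 + \left(-134 + 209\right) = 6 + 75 = 81$)
$216 N + t{\left(\left(-1\right) 14,w{\left(-3,0 \right)} \right)} = 216 \cdot 81 + 4 \left(\left(-1\right) 14\right) = 17496 + 4 \left(-14\right) = 17496 - 56 = 17440$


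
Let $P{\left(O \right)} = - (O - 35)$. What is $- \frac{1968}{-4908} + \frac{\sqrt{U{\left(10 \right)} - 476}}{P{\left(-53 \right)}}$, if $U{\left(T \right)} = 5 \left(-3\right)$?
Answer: $\frac{164}{409} + \frac{i \sqrt{491}}{88} \approx 0.40098 + 0.2518 i$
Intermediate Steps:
$U{\left(T \right)} = -15$
$P{\left(O \right)} = 35 - O$ ($P{\left(O \right)} = - (-35 + O) = 35 - O$)
$- \frac{1968}{-4908} + \frac{\sqrt{U{\left(10 \right)} - 476}}{P{\left(-53 \right)}} = - \frac{1968}{-4908} + \frac{\sqrt{-15 - 476}}{35 - -53} = \left(-1968\right) \left(- \frac{1}{4908}\right) + \frac{\sqrt{-15 - 476}}{35 + 53} = \frac{164}{409} + \frac{\sqrt{-491}}{88} = \frac{164}{409} + i \sqrt{491} \cdot \frac{1}{88} = \frac{164}{409} + \frac{i \sqrt{491}}{88}$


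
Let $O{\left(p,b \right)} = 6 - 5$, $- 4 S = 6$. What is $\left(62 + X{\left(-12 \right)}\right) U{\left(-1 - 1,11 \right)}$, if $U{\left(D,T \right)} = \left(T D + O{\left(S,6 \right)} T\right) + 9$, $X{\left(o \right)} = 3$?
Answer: $-130$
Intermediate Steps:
$S = - \frac{3}{2}$ ($S = \left(- \frac{1}{4}\right) 6 = - \frac{3}{2} \approx -1.5$)
$O{\left(p,b \right)} = 1$ ($O{\left(p,b \right)} = 6 - 5 = 1$)
$U{\left(D,T \right)} = 9 + T + D T$ ($U{\left(D,T \right)} = \left(T D + 1 T\right) + 9 = \left(D T + T\right) + 9 = \left(T + D T\right) + 9 = 9 + T + D T$)
$\left(62 + X{\left(-12 \right)}\right) U{\left(-1 - 1,11 \right)} = \left(62 + 3\right) \left(9 + 11 + \left(-1 - 1\right) 11\right) = 65 \left(9 + 11 + \left(-1 - 1\right) 11\right) = 65 \left(9 + 11 - 22\right) = 65 \left(-2\right) = -130$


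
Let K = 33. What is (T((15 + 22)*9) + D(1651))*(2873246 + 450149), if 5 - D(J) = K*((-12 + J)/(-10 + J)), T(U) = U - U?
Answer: -50828003130/547 ≈ -9.2921e+7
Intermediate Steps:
T(U) = 0
D(J) = 5 - 33*(-12 + J)/(-10 + J)
(T((15 + 22)*9) + D(1651))*(2873246 + 450149) = (0 + 2*(173 - 14*1651)/(-10 + 1651))*(2873246 + 450149) = (0 + 2*(173 - 23114)/1641)*3323395 = (0 + 2*(1/1641)*(-22941))*3323395 = (0 - 15294/547)*3323395 = -15294/547*3323395 = -50828003130/547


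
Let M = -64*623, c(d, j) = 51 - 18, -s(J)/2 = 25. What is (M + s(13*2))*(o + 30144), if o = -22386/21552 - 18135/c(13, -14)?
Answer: -23340298433167/19756 ≈ -1.1814e+9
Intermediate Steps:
s(J) = -50 (s(J) = -2*25 = -50)
c(d, j) = 33
o = -21754681/39512 (o = -22386/21552 - 18135/33 = -22386*1/21552 - 18135*1/33 = -3731/3592 - 6045/11 = -21754681/39512 ≈ -550.58)
M = -39872
(M + s(13*2))*(o + 30144) = (-39872 - 50)*(-21754681/39512 + 30144) = -39922*1169295047/39512 = -23340298433167/19756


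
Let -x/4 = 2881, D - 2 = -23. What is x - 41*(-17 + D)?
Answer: -9966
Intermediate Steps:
D = -21 (D = 2 - 23 = -21)
x = -11524 (x = -4*2881 = -11524)
x - 41*(-17 + D) = -11524 - 41*(-17 - 21) = -11524 - 41*(-38) = -11524 + 1558 = -9966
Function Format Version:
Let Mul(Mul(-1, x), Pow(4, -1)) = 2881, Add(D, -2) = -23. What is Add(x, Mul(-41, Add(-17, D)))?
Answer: -9966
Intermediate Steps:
D = -21 (D = Add(2, -23) = -21)
x = -11524 (x = Mul(-4, 2881) = -11524)
Add(x, Mul(-41, Add(-17, D))) = Add(-11524, Mul(-41, Add(-17, -21))) = Add(-11524, Mul(-41, -38)) = Add(-11524, 1558) = -9966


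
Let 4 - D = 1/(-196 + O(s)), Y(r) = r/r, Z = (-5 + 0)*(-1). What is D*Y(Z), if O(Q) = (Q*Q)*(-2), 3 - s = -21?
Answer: 5393/1348 ≈ 4.0007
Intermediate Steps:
s = 24 (s = 3 - 1*(-21) = 3 + 21 = 24)
O(Q) = -2*Q² (O(Q) = Q²*(-2) = -2*Q²)
Z = 5 (Z = -5*(-1) = 5)
Y(r) = 1
D = 5393/1348 (D = 4 - 1/(-196 - 2*24²) = 4 - 1/(-196 - 2*576) = 4 - 1/(-196 - 1152) = 4 - 1/(-1348) = 4 - 1*(-1/1348) = 4 + 1/1348 = 5393/1348 ≈ 4.0007)
D*Y(Z) = (5393/1348)*1 = 5393/1348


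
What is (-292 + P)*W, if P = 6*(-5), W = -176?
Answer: 56672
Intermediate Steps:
P = -30
(-292 + P)*W = (-292 - 30)*(-176) = -322*(-176) = 56672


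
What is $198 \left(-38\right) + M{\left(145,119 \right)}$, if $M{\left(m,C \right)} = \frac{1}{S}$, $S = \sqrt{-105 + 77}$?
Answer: $-7524 - \frac{i \sqrt{7}}{14} \approx -7524.0 - 0.18898 i$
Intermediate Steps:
$S = 2 i \sqrt{7}$ ($S = \sqrt{-28} = 2 i \sqrt{7} \approx 5.2915 i$)
$M{\left(m,C \right)} = - \frac{i \sqrt{7}}{14}$ ($M{\left(m,C \right)} = \frac{1}{2 i \sqrt{7}} = - \frac{i \sqrt{7}}{14}$)
$198 \left(-38\right) + M{\left(145,119 \right)} = 198 \left(-38\right) - \frac{i \sqrt{7}}{14} = -7524 - \frac{i \sqrt{7}}{14}$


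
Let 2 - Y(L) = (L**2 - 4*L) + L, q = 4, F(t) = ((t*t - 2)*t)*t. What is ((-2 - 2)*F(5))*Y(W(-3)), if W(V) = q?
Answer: 4600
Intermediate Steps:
F(t) = t**2*(-2 + t**2) (F(t) = ((t**2 - 2)*t)*t = ((-2 + t**2)*t)*t = (t*(-2 + t**2))*t = t**2*(-2 + t**2))
W(V) = 4
Y(L) = 2 - L**2 + 3*L (Y(L) = 2 - ((L**2 - 4*L) + L) = 2 - (L**2 - 3*L) = 2 + (-L**2 + 3*L) = 2 - L**2 + 3*L)
((-2 - 2)*F(5))*Y(W(-3)) = ((-2 - 2)*(5**2*(-2 + 5**2)))*(2 - 1*4**2 + 3*4) = (-100*(-2 + 25))*(2 - 1*16 + 12) = (-100*23)*(2 - 16 + 12) = -4*575*(-2) = -2300*(-2) = 4600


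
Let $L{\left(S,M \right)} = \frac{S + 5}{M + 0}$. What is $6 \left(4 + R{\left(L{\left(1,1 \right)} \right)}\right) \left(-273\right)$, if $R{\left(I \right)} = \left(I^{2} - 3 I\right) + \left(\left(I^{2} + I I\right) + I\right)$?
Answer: $-163800$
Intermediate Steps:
$L{\left(S,M \right)} = \frac{5 + S}{M}$
$R{\left(I \right)} = - 2 I + 3 I^{2}$ ($R{\left(I \right)} = \left(I^{2} - 3 I\right) + \left(\left(I^{2} + I^{2}\right) + I\right) = \left(I^{2} - 3 I\right) + \left(2 I^{2} + I\right) = \left(I^{2} - 3 I\right) + \left(I + 2 I^{2}\right) = - 2 I + 3 I^{2}$)
$6 \left(4 + R{\left(L{\left(1,1 \right)} \right)}\right) \left(-273\right) = 6 \left(4 + \frac{5 + 1}{1} \left(-2 + 3 \frac{5 + 1}{1}\right)\right) \left(-273\right) = 6 \left(4 + 1 \cdot 6 \left(-2 + 3 \cdot 1 \cdot 6\right)\right) \left(-273\right) = 6 \left(4 + 6 \left(-2 + 3 \cdot 6\right)\right) \left(-273\right) = 6 \left(4 + 6 \left(-2 + 18\right)\right) \left(-273\right) = 6 \left(4 + 6 \cdot 16\right) \left(-273\right) = 6 \left(4 + 96\right) \left(-273\right) = 6 \cdot 100 \left(-273\right) = 600 \left(-273\right) = -163800$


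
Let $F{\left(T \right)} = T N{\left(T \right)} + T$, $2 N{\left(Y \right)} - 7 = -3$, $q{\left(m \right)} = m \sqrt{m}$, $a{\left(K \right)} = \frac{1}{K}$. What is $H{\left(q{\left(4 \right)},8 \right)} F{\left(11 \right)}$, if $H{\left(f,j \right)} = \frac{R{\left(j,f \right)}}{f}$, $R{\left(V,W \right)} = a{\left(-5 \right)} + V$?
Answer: $\frac{1287}{40} \approx 32.175$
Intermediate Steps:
$q{\left(m \right)} = m^{\frac{3}{2}}$
$N{\left(Y \right)} = 2$ ($N{\left(Y \right)} = \frac{7}{2} + \frac{1}{2} \left(-3\right) = \frac{7}{2} - \frac{3}{2} = 2$)
$R{\left(V,W \right)} = - \frac{1}{5} + V$ ($R{\left(V,W \right)} = \frac{1}{-5} + V = - \frac{1}{5} + V$)
$F{\left(T \right)} = 3 T$ ($F{\left(T \right)} = T 2 + T = 2 T + T = 3 T$)
$H{\left(f,j \right)} = \frac{- \frac{1}{5} + j}{f}$
$H{\left(q{\left(4 \right)},8 \right)} F{\left(11 \right)} = \frac{- \frac{1}{5} + 8}{4^{\frac{3}{2}}} \cdot 3 \cdot 11 = \frac{1}{8} \cdot \frac{39}{5} \cdot 33 = \frac{39}{40} \cdot 33 = \frac{1287}{40}$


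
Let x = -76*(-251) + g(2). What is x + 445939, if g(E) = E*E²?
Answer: 465023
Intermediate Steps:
g(E) = E³
x = 19084 (x = -76*(-251) + 2³ = 19076 + 8 = 19084)
x + 445939 = 19084 + 445939 = 465023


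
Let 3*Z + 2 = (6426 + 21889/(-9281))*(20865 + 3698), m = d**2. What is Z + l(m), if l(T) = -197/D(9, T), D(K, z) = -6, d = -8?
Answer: 2928786669175/55686 ≈ 5.2595e+7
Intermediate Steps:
m = 64 (m = (-8)**2 = 64)
Z = 488130806803/9281 (Z = -2/3 + ((6426 + 21889/(-9281))*(20865 + 3698))/3 = -2/3 + ((6426 + 21889*(-1/9281))*24563)/3 = -2/3 + ((6426 - 21889/9281)*24563)/3 = -2/3 + ((59617817/9281)*24563)/3 = -2/3 + (1/3)*(1464392438971/9281) = -2/3 + 1464392438971/27843 = 488130806803/9281 ≈ 5.2595e+7)
l(T) = 197/6 (l(T) = -197/(-6) = -197*(-1/6) = 197/6)
Z + l(m) = 488130806803/9281 + 197/6 = 2928786669175/55686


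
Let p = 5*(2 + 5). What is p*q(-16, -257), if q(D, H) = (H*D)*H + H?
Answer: -36996435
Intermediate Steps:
q(D, H) = H + D*H**2 (q(D, H) = (D*H)*H + H = D*H**2 + H = H + D*H**2)
p = 35 (p = 5*7 = 35)
p*q(-16, -257) = 35*(-257*(1 - 16*(-257))) = 35*(-257*(1 + 4112)) = 35*(-257*4113) = 35*(-1057041) = -36996435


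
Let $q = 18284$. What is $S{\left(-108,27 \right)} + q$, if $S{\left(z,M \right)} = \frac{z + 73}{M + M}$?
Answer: $\frac{987301}{54} \approx 18283.0$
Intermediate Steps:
$S{\left(z,M \right)} = \frac{73 + z}{2 M}$
$S{\left(-108,27 \right)} + q = \frac{73 - 108}{2 \cdot 27} + 18284 = \frac{1}{2} \cdot \frac{1}{27} \left(-35\right) + 18284 = - \frac{35}{54} + 18284 = \frac{987301}{54}$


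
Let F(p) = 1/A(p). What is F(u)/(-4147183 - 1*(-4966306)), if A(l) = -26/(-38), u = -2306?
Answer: 19/10648599 ≈ 1.7843e-6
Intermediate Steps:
A(l) = 13/19 (A(l) = -26*(-1/38) = 13/19)
F(p) = 19/13 (F(p) = 1/(13/19) = 19/13)
F(u)/(-4147183 - 1*(-4966306)) = 19/(13*(-4147183 - 1*(-4966306))) = 19/(13*(-4147183 + 4966306)) = (19/13)/819123 = (19/13)*(1/819123) = 19/10648599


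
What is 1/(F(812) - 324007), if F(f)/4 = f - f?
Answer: -1/324007 ≈ -3.0864e-6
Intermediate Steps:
F(f) = 0 (F(f) = 4*(f - f) = 4*0 = 0)
1/(F(812) - 324007) = 1/(0 - 324007) = 1/(-324007) = -1/324007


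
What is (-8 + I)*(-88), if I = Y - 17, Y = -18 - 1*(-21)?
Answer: 1936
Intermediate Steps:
Y = 3 (Y = -18 + 21 = 3)
I = -14 (I = 3 - 17 = -14)
(-8 + I)*(-88) = (-8 - 14)*(-88) = -22*(-88) = 1936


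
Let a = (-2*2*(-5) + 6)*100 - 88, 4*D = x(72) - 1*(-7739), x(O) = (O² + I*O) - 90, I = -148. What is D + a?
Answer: 12225/4 ≈ 3056.3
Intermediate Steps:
x(O) = -90 + O² - 148*O (x(O) = (O² - 148*O) - 90 = -90 + O² - 148*O)
D = 2177/4 (D = ((-90 + 72² - 148*72) - 1*(-7739))/4 = ((-90 + 5184 - 10656) + 7739)/4 = (-5562 + 7739)/4 = (¼)*2177 = 2177/4 ≈ 544.25)
a = 2512 (a = (-4*(-5) + 6)*100 - 88 = (20 + 6)*100 - 88 = 26*100 - 88 = 2600 - 88 = 2512)
D + a = 2177/4 + 2512 = 12225/4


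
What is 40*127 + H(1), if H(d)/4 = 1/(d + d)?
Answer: 5082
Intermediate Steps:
H(d) = 2/d (H(d) = 4/(d + d) = 4/((2*d)) = 4*(1/(2*d)) = 2/d)
40*127 + H(1) = 40*127 + 2/1 = 5080 + 2*1 = 5080 + 2 = 5082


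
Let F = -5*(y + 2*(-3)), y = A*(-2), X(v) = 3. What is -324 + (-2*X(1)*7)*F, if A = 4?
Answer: -3264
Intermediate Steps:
y = -8 (y = 4*(-2) = -8)
F = 70 (F = -5*(-8 + 2*(-3)) = -5*(-8 - 6) = -5*(-14) = 70)
-324 + (-2*X(1)*7)*F = -324 + (-2*3*7)*70 = -324 - 6*7*70 = -324 - 42*70 = -324 - 2940 = -3264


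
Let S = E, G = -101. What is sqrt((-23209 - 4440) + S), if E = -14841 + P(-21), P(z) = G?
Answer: I*sqrt(42591) ≈ 206.38*I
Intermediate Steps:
P(z) = -101
E = -14942 (E = -14841 - 101 = -14942)
S = -14942
sqrt((-23209 - 4440) + S) = sqrt((-23209 - 4440) - 14942) = sqrt(-27649 - 14942) = sqrt(-42591) = I*sqrt(42591)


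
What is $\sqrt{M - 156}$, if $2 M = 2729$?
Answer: $\frac{\sqrt{4834}}{2} \approx 34.763$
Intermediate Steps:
$M = \frac{2729}{2}$ ($M = \frac{1}{2} \cdot 2729 = \frac{2729}{2} \approx 1364.5$)
$\sqrt{M - 156} = \sqrt{\frac{2729}{2} - 156} = \sqrt{\frac{2417}{2}} = \frac{\sqrt{4834}}{2}$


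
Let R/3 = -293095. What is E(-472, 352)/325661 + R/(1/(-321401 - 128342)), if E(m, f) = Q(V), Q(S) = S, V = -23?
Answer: 128783382923327032/325661 ≈ 3.9545e+11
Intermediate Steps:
R = -879285 (R = 3*(-293095) = -879285)
E(m, f) = -23
E(-472, 352)/325661 + R/(1/(-321401 - 128342)) = -23/325661 - 879285/(1/(-321401 - 128342)) = -23*1/325661 - 879285/(1/(-449743)) = -23/325661 - 879285/(-1/449743) = -23/325661 - 879285*(-449743) = -23/325661 + 395452273755 = 128783382923327032/325661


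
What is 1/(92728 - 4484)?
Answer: 1/88244 ≈ 1.1332e-5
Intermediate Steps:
1/(92728 - 4484) = 1/88244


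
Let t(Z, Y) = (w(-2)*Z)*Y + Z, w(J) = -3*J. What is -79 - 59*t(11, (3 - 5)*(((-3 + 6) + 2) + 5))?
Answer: 77152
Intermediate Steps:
t(Z, Y) = Z + 6*Y*Z (t(Z, Y) = ((-3*(-2))*Z)*Y + Z = (6*Z)*Y + Z = 6*Y*Z + Z = Z + 6*Y*Z)
-79 - 59*t(11, (3 - 5)*(((-3 + 6) + 2) + 5)) = -79 - 649*(1 + 6*((3 - 5)*(((-3 + 6) + 2) + 5))) = -79 - 649*(1 + 6*(-2*((3 + 2) + 5))) = -79 - 649*(1 + 6*(-2*(5 + 5))) = -79 - 649*(1 + 6*(-2*10)) = -79 - 649*(1 + 6*(-20)) = -79 - 649*(1 - 120) = -79 - 649*(-119) = -79 - 59*(-1309) = -79 + 77231 = 77152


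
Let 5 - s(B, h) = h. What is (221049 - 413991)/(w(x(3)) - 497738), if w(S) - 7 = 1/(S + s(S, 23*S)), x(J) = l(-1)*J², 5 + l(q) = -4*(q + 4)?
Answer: 325203741/838925600 ≈ 0.38764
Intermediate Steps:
s(B, h) = 5 - h
l(q) = -21 - 4*q (l(q) = -5 - 4*(q + 4) = -5 - 4*(4 + q) = -5 + (-16 - 4*q) = -21 - 4*q)
x(J) = -17*J² (x(J) = (-21 - 4*(-1))*J² = (-21 + 4)*J² = -17*J²)
w(S) = 7 + 1/(5 - 22*S) (w(S) = 7 + 1/(S + (5 - 23*S)) = 7 + 1/(5 - 22*S))
(221049 - 413991)/(w(x(3)) - 497738) = (221049 - 413991)/(2*(-18 + 77*(-17*3²))/(-5 + 22*(-17*3²)) - 497738) = -192942/(2*(-18 + 77*(-17*9))/(-5 + 22*(-17*9)) - 497738) = -192942/(2*(-18 + 77*(-153))/(-5 + 22*(-153)) - 497738) = -192942/(2*(-18 - 11781)/(-5 - 3366) - 497738) = -192942/(2*(-11799)/(-3371) - 497738) = -192942/(2*(-1/3371)*(-11799) - 497738) = -192942/(23598/3371 - 497738) = -192942/(-1677851200/3371) = -192942*(-3371/1677851200) = 325203741/838925600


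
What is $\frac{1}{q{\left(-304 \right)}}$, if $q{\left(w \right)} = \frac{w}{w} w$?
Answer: $- \frac{1}{304} \approx -0.0032895$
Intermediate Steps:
$q{\left(w \right)} = w$ ($q{\left(w \right)} = 1 w = w$)
$\frac{1}{q{\left(-304 \right)}} = \frac{1}{-304} = - \frac{1}{304}$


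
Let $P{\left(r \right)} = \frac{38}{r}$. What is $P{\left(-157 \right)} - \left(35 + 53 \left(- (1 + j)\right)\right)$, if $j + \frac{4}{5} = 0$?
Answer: $- \frac{19344}{785} \approx -24.642$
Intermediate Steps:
$j = - \frac{4}{5}$ ($j = - \frac{4}{5} + 0 = - \frac{4}{5} \approx -0.8$)
$P{\left(-157 \right)} - \left(35 + 53 \left(- (1 + j)\right)\right) = \frac{38}{-157} - \left(35 + 53 \left(- (1 - \frac{4}{5})\right)\right) = 38 \left(- \frac{1}{157}\right) - \left(35 + 53 \left(\left(-1\right) \frac{1}{5}\right)\right) = - \frac{38}{157} - \frac{122}{5} = - \frac{19344}{785}$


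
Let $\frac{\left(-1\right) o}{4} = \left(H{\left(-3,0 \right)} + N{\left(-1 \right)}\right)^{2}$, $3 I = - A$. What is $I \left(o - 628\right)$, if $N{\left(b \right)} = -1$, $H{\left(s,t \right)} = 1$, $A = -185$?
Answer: $- \frac{116180}{3} \approx -38727.0$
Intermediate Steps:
$I = \frac{185}{3}$ ($I = \frac{\left(-1\right) \left(-185\right)}{3} = \frac{1}{3} \cdot 185 = \frac{185}{3} \approx 61.667$)
$o = 0$ ($o = - 4 \left(1 - 1\right)^{2} = - 4 \cdot 0^{2} = \left(-4\right) 0 = 0$)
$I \left(o - 628\right) = \frac{185 \left(0 - 628\right)}{3} = \frac{185}{3} \left(-628\right) = - \frac{116180}{3}$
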